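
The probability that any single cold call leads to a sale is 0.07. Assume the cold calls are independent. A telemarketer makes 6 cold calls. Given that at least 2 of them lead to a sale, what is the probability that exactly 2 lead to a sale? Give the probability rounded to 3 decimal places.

X ~ Binomial(6, 0.07). Want P(X=2 | X≥2) = P(X=2) / P(X≥2).
P(X=2) = C(6,2)·0.07^2·0.93^4 = 0.05498
P(X≥2) = 1 − 0.64699 − 0.29219 = 0.06082
Ratio = 0.05498 / 0.06082 = 0.90400

0.904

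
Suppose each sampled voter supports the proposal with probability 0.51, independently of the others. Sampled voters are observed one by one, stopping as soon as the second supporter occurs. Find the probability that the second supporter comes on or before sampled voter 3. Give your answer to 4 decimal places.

Finishing within 3 sampled voters ⇔ at least 2 successes in the first 3. With X ~ Binomial(3, 0.51), P(Y ≤ 3) = 1 − P(X ≤ 1).
  k=0: C(3,0)·0.51^0·0.49^3 = 0.117649
  k=1: C(3,1)·0.51^1·0.49^2 = 0.367353
1 − 0.485002 = 0.514998

0.5150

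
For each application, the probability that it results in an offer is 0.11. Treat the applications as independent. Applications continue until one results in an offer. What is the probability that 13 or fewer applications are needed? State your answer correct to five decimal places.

Y = number of applications to the first success; geometric, p = 0.11.
P(Y ≤ 13) = 1 − (1−p)^13 = 1 − 0.2198215 = 0.7801785

0.78018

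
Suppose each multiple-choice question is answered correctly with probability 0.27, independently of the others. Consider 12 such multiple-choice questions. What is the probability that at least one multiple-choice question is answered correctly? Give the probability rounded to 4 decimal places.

0.9771

P(at least one) = 1 − P(none) = 1 − (1 − 0.27)^12
= 1 − 0.022902 = 0.977098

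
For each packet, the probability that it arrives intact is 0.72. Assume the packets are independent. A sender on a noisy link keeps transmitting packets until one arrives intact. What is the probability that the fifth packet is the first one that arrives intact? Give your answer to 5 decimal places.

0.00443

Geometric (trials to first success), p = 0.72.
P(Y = 5) = (1−p)^4 · p = 0.0061466 · 0.72 = 0.0044255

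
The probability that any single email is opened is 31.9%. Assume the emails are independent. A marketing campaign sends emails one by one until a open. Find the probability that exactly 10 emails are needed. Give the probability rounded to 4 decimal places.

0.0100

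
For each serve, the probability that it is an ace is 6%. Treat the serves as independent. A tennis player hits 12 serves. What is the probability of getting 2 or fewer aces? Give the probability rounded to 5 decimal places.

X ~ Binomial(12, 0.06); P(X ≤ 2) = Σ C(12,k) p^k (1−p)^(12−k) over k:
  k=0: C(12,0)·0.06^0·0.94^12 = 0.4759203
  k=1: C(12,1)·0.06^1·0.94^11 = 0.3645347
  k=2: C(12,2)·0.06^2·0.94^10 = 0.1279750
Total = 0.9684300

0.96843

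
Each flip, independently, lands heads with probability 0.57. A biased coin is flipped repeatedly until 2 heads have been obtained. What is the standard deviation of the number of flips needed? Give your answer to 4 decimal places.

1.6270

Y = total flips until the second success; negative binomial with r=2, p=0.57.
SD(Y) = √[r(1−p)/p²] = √(2.646968) = 1.626951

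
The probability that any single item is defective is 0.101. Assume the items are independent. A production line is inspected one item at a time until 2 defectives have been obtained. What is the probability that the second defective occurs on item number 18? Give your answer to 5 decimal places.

Y = trial on which the second success occurs; negative binomial, r=2, p=0.101.
P(Y=18) = C(17,1) · p^2 · (1−p)^16
= 17 · 0.010201 · 0.18204 = 0.0315680

0.03157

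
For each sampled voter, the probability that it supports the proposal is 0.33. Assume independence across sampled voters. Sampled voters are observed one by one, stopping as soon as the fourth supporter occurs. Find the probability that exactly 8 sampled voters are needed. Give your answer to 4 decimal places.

0.0836

Y = trial on which the fourth success occurs; negative binomial, r=4, p=0.33.
P(Y=8) = C(7,3) · p^4 · (1−p)^4
= 35 · 0.011859 · 0.20151 = 0.083642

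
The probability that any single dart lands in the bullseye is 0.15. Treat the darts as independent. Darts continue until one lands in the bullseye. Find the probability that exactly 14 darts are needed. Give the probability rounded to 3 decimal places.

Geometric (trials to first success), p = 0.15.
P(Y = 14) = (1−p)^13 · p = 0.12091 · 0.15 = 0.01814

0.018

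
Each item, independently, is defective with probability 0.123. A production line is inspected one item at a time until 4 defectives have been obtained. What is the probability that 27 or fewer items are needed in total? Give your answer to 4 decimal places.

Finishing within 27 items ⇔ at least 4 successes in the first 27. With X ~ Binomial(27, 0.123), P(Y ≤ 27) = 1 − P(X ≤ 3).
  k=0: C(27,0)·0.123^0·0.877^27 = 0.028906
  k=1: C(27,1)·0.123^1·0.877^26 = 0.109461
  k=2: C(27,2)·0.123^2·0.877^25 = 0.199575
  k=3: C(27,3)·0.123^3·0.877^24 = 0.233255
1 − 0.571198 = 0.428802

0.4288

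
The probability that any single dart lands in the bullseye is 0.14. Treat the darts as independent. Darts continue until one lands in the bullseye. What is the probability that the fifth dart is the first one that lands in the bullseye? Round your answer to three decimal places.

Geometric (trials to first success), p = 0.14.
P(Y = 5) = (1−p)^4 · p = 0.54701 · 0.14 = 0.07658

0.077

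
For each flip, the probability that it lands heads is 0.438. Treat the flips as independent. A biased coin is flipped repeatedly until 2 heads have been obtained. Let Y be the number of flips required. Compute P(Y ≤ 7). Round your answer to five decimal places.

Finishing within 7 flips ⇔ at least 2 successes in the first 7. With X ~ Binomial(7, 0.438), P(Y ≤ 7) = 1 − P(X ≤ 1).
  k=0: C(7,0)·0.438^0·0.562^7 = 0.0177074
  k=1: C(7,1)·0.438^1·0.562^6 = 0.0966029
1 − 0.1143102 = 0.8856898

0.88569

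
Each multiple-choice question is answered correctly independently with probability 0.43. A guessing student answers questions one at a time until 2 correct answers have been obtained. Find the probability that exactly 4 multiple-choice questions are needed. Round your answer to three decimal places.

0.180

Y = trial on which the second success occurs; negative binomial, r=2, p=0.43.
P(Y=4) = C(3,1) · p^2 · (1−p)^2
= 3 · 0.1849 · 0.3249 = 0.18022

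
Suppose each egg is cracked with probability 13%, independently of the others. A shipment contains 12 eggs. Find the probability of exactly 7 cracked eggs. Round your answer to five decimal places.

0.00025

X ~ Binomial(n=12, p=0.13).
P(X=7) = C(12,7) · p^7 · (1−p)^5
= 792 · 6.2749e-07 · 0.49842 = 0.0002477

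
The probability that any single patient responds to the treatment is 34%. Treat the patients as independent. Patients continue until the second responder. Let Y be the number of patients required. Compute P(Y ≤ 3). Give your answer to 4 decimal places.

0.2682

Finishing within 3 patients ⇔ at least 2 successes in the first 3. With X ~ Binomial(3, 0.34), P(Y ≤ 3) = 1 − P(X ≤ 1).
  k=0: C(3,0)·0.34^0·0.66^3 = 0.287496
  k=1: C(3,1)·0.34^1·0.66^2 = 0.444312
1 − 0.731808 = 0.268192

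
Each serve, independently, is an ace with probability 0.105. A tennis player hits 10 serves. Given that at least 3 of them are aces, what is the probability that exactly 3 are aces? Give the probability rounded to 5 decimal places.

0.80825

X ~ Binomial(10, 0.105). Want P(X=3 | X≥3) = P(X=3) / P(X≥3).
P(X=3) = C(10,3)·0.105^3·0.895^7 = 0.0639014
P(X≥3) = 1 − 0.3297846 − 0.3868981 − 0.2042563 = 0.0790610
Ratio = 0.0639014 / 0.0790610 = 0.8082541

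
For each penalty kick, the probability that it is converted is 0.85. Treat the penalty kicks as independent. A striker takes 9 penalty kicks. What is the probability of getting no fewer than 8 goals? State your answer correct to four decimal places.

0.5995

X ~ Binomial(9, 0.85); P(X ≥ 8) = Σ C(9,k) p^k (1−p)^(9−k) over k:
  k=8: C(9,8)·0.85^8·0.15^1 = 0.367862
  k=9: C(9,9)·0.85^9·0.15^0 = 0.231617
Total = 0.599479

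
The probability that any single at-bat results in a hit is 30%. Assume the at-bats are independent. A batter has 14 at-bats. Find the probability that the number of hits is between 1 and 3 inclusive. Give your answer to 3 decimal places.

0.348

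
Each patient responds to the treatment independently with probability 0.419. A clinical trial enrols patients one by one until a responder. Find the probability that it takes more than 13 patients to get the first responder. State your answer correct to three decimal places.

0.001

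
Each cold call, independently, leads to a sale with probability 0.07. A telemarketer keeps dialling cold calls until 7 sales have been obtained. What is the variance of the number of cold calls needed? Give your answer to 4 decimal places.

Y = total cold calls until the seventh success; negative binomial with r=7, p=0.07.
Var(Y) = r(1−p)/p² = 7·0.93 / 0.07² = 1328.571429

1328.5714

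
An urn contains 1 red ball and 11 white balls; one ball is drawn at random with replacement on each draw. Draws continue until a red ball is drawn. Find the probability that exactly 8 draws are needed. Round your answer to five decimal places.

0.04532

Geometric (trials to first success), p = 0.083333.
P(Y = 8) = (1−p)^7 · p = 0.54385 · 0.083333 = 0.0453209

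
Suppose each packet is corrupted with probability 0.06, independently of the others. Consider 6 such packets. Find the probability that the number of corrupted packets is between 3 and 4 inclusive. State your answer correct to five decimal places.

0.00376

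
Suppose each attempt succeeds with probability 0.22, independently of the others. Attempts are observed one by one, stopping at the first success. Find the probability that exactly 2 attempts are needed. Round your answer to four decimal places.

0.1716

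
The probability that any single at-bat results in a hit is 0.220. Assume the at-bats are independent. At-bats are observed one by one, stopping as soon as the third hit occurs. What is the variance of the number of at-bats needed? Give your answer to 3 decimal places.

Y = total at-bats until the third success; negative binomial with r=3, p=0.22.
Var(Y) = r(1−p)/p² = 3·0.78 / 0.22² = 48.34711

48.347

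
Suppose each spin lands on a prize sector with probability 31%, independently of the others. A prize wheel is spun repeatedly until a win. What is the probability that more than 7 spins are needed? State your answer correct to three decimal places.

0.074

Y = number of spins to the first success; geometric, p = 0.31.
P(Y > 7) = P(first 7 all fail) = (1−p)^7 = 0.07446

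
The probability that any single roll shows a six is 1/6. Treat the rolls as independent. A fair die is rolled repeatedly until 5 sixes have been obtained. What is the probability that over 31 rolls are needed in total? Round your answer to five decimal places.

0.39355

Needing more than 31 rolls ⇔ fewer than 5 successes in the first 31. With X ~ Binomial(31, 0.166667), P(Y > 31) = P(X ≤ 4).
  k=0: C(31,0)·0.166667^0·0.833333^31 = 0.0035106
  k=1: C(31,1)·0.166667^1·0.833333^30 = 0.0217657
  k=2: C(31,2)·0.166667^2·0.833333^29 = 0.0652972
  k=3: C(31,3)·0.166667^3·0.833333^28 = 0.1262412
  k=4: C(31,4)·0.166667^4·0.833333^27 = 0.1767377
P(X ≤ 4) = 0.3935523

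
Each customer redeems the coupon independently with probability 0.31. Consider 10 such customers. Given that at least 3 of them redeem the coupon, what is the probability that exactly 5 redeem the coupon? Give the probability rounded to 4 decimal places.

0.1754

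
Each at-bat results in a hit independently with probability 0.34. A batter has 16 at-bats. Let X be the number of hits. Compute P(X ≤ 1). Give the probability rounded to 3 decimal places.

0.012

X ~ Binomial(16, 0.34); P(X ≤ 1) = Σ C(16,k) p^k (1−p)^(16−k) over k:
  k=0: C(16,0)·0.34^0·0.66^16 = 0.00130
  k=1: C(16,1)·0.34^1·0.66^15 = 0.01068
Total = 0.01198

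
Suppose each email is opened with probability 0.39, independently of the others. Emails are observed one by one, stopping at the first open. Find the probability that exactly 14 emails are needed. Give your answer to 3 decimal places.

0.001

Geometric (trials to first success), p = 0.39.
P(Y = 14) = (1−p)^13 · p = 0.0016192 · 0.39 = 0.00063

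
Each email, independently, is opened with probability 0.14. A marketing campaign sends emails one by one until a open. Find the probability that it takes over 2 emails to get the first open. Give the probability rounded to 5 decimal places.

Y = number of emails to the first success; geometric, p = 0.14.
P(Y > 2) = P(first 2 all fail) = (1−p)^2 = 0.7396000

0.73960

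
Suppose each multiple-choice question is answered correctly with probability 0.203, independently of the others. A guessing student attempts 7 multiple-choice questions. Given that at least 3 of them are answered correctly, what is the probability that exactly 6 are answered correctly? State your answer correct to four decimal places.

X ~ Binomial(7, 0.203). Want P(X=6 | X≥3) = P(X=6) / P(X≥3).
P(X=6) = C(7,6)·0.203^6·0.797^1 = 0.000390
P(X≥3) = 1 − 0.204272 − 0.364203 − 0.278293 = 0.153231
Ratio = 0.000390 / 0.153231 = 0.002548

0.0025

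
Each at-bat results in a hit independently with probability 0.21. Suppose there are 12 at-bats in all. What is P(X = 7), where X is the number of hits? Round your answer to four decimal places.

0.0044

X ~ Binomial(n=12, p=0.21).
P(X=7) = C(12,7) · p^7 · (1−p)^5
= 792 · 1.8011e-05 · 0.30771 = 0.004389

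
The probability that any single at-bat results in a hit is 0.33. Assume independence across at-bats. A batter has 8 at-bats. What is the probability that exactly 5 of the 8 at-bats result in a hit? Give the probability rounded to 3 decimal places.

0.066

X ~ Binomial(n=8, p=0.33).
P(X=5) = C(8,5) · p^5 · (1−p)^3
= 56 · 0.0039135 · 0.30076 = 0.06591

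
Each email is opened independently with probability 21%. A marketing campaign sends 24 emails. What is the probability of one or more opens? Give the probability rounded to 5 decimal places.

0.99651

P(at least one) = 1 − P(none) = 1 − (1 − 0.21)^24
= 1 − 0.0034918 = 0.9965082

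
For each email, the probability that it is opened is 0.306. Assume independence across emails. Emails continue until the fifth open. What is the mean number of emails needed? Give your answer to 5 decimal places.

16.33987

Y = total emails until the fifth success; negative binomial with r=5, p=0.306.
E[Y] = r / p = 5 / 0.306 = 16.3398693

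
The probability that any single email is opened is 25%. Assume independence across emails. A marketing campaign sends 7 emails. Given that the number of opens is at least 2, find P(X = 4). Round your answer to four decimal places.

0.1039

X ~ Binomial(7, 0.25). Want P(X=4 | X≥2) = P(X=4) / P(X≥2).
P(X=4) = C(7,4)·0.25^4·0.75^3 = 0.057678
P(X≥2) = 1 − 0.133484 − 0.311462 = 0.555054
Ratio = 0.057678 / 0.555054 = 0.103915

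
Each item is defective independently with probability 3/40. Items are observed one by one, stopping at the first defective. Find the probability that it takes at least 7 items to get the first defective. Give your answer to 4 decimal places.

Y = number of items to the first success; geometric, p = 0.075.
P(Y > 6) = P(first 6 all fail) = (1−p)^6 = 0.626398

0.6264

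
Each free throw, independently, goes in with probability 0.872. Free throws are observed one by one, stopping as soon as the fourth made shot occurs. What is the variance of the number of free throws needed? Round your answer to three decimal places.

0.673

Y = total free throws until the fourth success; negative binomial with r=4, p=0.872.
Var(Y) = r(1−p)/p² = 4·0.128 / 0.872² = 0.67334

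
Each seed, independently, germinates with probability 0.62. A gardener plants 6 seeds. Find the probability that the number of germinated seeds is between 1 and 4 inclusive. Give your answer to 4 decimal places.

X ~ Binomial(6, 0.62); P(1 ≤ X ≤ 4) = Σ C(6,k) p^k (1−p)^(6−k) over k:
  k=1: C(6,1)·0.62^1·0.38^5 = 0.029475
  k=2: C(6,2)·0.62^2·0.38^4 = 0.120229
  k=3: C(6,3)·0.62^3·0.38^3 = 0.261551
  k=4: C(6,4)·0.62^4·0.38^2 = 0.320055
Total = 0.731311

0.7313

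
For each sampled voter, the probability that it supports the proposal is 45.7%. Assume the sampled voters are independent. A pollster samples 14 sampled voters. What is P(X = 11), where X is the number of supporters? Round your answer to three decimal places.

0.011

X ~ Binomial(n=14, p=0.457).
P(X=11) = C(14,11) · p^11 · (1−p)^3
= 364 · 0.00018158 · 0.1601 = 0.01058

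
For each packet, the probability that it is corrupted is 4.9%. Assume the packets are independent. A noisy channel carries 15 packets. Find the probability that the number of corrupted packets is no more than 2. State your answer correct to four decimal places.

0.9656

X ~ Binomial(15, 0.049); P(X ≤ 2) = Σ C(15,k) p^k (1−p)^(15−k) over k:
  k=0: C(15,0)·0.049^0·0.951^15 = 0.470661
  k=1: C(15,1)·0.049^1·0.951^14 = 0.363760
  k=2: C(15,2)·0.049^2·0.951^13 = 0.131198
Total = 0.965618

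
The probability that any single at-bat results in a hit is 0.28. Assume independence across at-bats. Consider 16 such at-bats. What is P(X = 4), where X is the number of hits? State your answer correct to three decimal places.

X ~ Binomial(n=16, p=0.28).
P(X=4) = C(16,4) · p^4 · (1−p)^12
= 1820 · 0.0061466 · 0.019408 = 0.21712

0.217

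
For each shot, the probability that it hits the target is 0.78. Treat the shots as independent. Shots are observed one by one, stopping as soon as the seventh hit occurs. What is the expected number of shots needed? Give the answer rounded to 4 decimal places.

Y = total shots until the seventh success; negative binomial with r=7, p=0.78.
E[Y] = r / p = 7 / 0.78 = 8.974359

8.9744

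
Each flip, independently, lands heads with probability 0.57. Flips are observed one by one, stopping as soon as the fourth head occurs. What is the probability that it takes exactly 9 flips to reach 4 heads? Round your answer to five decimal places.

0.08690

Y = trial on which the fourth success occurs; negative binomial, r=4, p=0.57.
P(Y=9) = C(8,3) · p^4 · (1−p)^5
= 56 · 0.10556 · 0.014701 = 0.0869020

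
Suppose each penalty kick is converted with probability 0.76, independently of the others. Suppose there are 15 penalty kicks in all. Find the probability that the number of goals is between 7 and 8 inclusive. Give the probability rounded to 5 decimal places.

0.04322

X ~ Binomial(15, 0.76); P(7 ≤ X ≤ 8) = Σ C(15,k) p^k (1−p)^(15−k) over k:
  k=7: C(15,7)·0.76^7·0.24^8 = 0.0103737
  k=8: C(15,8)·0.76^8·0.24^7 = 0.0328500
Total = 0.0432237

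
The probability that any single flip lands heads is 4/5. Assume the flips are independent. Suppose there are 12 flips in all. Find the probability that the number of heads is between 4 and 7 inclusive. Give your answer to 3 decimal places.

0.072

X ~ Binomial(12, 0.80); P(4 ≤ X ≤ 7) = Σ C(12,k) p^k (1−p)^(12−k) over k:
  k=4: C(12,4)·0.80^4·0.20^8 = 0.00052
  k=5: C(12,5)·0.80^5·0.20^7 = 0.00332
  k=6: C(12,6)·0.80^6·0.20^6 = 0.01550
  k=7: C(12,7)·0.80^7·0.20^5 = 0.05315
Total = 0.07249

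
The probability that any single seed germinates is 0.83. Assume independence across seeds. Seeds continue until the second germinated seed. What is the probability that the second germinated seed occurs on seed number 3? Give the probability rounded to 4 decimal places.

0.2342

Y = trial on which the second success occurs; negative binomial, r=2, p=0.83.
P(Y=3) = C(2,1) · p^2 · (1−p)^1
= 2 · 0.6889 · 0.17 = 0.234226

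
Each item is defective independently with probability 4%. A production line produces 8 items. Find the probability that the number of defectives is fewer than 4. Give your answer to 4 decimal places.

X ~ Binomial(8, 0.04); P(X ≤ 3) = Σ C(8,k) p^k (1−p)^(8−k) over k:
  k=0: C(8,0)·0.04^0·0.96^8 = 0.721390
  k=1: C(8,1)·0.04^1·0.96^7 = 0.240463
  k=2: C(8,2)·0.04^2·0.96^6 = 0.035068
  k=3: C(8,3)·0.04^3·0.96^5 = 0.002922
Total = 0.999843

0.9998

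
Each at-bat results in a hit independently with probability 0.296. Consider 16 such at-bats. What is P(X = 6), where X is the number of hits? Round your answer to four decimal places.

X ~ Binomial(n=16, p=0.296).
P(X=6) = C(16,6) · p^6 · (1−p)^10
= 8008 · 0.00067259 · 0.029904 = 0.161065

0.1611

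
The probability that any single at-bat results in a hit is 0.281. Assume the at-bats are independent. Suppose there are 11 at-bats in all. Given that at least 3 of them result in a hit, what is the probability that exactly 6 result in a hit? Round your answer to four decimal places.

0.0687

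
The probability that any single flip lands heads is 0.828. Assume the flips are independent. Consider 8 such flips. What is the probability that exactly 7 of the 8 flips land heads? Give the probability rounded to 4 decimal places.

0.3671

X ~ Binomial(n=8, p=0.828).
P(X=7) = C(8,7) · p^7 · (1−p)^1
= 8 · 0.26682 · 0.172 = 0.367139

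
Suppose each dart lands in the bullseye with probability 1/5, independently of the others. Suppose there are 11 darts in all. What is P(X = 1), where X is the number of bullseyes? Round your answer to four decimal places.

0.2362

X ~ Binomial(n=11, p=0.20).
P(X=1) = C(11,1) · p^1 · (1−p)^10
= 11 · 0.2 · 0.10737 = 0.236223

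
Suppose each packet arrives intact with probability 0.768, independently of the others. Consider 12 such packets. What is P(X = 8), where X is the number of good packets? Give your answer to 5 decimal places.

X ~ Binomial(n=12, p=0.768).
P(X=8) = C(12,8) · p^8 · (1−p)^4
= 495 · 0.12103 · 0.002897 = 0.1735589

0.17356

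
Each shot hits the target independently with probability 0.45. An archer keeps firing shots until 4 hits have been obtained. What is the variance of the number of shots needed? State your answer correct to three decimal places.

10.864

Y = total shots until the fourth success; negative binomial with r=4, p=0.45.
Var(Y) = r(1−p)/p² = 4·0.55 / 0.45² = 10.86420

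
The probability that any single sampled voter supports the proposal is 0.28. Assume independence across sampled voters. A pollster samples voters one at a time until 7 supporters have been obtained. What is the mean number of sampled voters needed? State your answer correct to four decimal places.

25.0000

Y = total sampled voters until the seventh success; negative binomial with r=7, p=0.28.
E[Y] = r / p = 7 / 0.28 = 25.000000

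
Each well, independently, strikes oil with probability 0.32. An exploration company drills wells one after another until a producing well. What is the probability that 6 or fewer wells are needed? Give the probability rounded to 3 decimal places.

0.901

Y = number of wells to the first success; geometric, p = 0.32.
P(Y ≤ 6) = 1 − (1−p)^6 = 1 − 0.09887 = 0.90113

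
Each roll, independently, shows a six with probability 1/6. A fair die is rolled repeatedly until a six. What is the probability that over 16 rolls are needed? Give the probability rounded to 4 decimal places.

Y = number of rolls to the first success; geometric, p = 0.166667.
P(Y > 16) = P(first 16 all fail) = (1−p)^16 = 0.054088

0.0541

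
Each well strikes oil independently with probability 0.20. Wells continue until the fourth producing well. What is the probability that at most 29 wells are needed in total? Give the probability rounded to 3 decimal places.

Finishing within 29 wells ⇔ at least 4 successes in the first 29. With X ~ Binomial(29, 0.20), P(Y ≤ 29) = 1 − P(X ≤ 3).
  k=0: C(29,0)·0.20^0·0.80^29 = 0.00155
  k=1: C(29,1)·0.20^1·0.80^28 = 0.01122
  k=2: C(29,2)·0.20^2·0.80^27 = 0.03927
  k=3: C(29,3)·0.20^3·0.80^26 = 0.08835
1 − 0.14038 = 0.85962

0.860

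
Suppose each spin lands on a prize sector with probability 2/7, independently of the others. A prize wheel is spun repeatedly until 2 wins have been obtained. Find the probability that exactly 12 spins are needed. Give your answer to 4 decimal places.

Y = trial on which the second success occurs; negative binomial, r=2, p=0.285714.
P(Y=12) = C(11,1) · p^2 · (1−p)^10
= 11 · 0.081633 · 0.034572 = 0.031044

0.0310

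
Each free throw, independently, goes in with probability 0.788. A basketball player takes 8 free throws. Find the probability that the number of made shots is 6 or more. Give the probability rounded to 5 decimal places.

0.76993

X ~ Binomial(8, 0.788); P(X ≥ 6) = Σ C(8,k) p^k (1−p)^(8−k) over k:
  k=6: C(8,6)·0.788^6·0.212^2 = 0.3012916
  k=7: C(8,7)·0.788^7·0.212^1 = 0.3199701
  k=8: C(8,8)·0.788^8·0.212^0 = 0.1486653
Total = 0.7699270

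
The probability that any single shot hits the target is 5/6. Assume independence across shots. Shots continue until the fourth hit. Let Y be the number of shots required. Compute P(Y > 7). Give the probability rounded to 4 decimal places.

Needing more than 7 shots ⇔ fewer than 4 successes in the first 7. With X ~ Binomial(7, 0.833333), P(Y > 7) = P(X ≤ 3).
  k=0: C(7,0)·0.833333^0·0.166667^7 = 0.000004
  k=1: C(7,1)·0.833333^1·0.166667^6 = 0.000125
  k=2: C(7,2)·0.833333^2·0.166667^5 = 0.001875
  k=3: C(7,3)·0.833333^3·0.166667^4 = 0.015629
P(X ≤ 3) = 0.017633

0.0176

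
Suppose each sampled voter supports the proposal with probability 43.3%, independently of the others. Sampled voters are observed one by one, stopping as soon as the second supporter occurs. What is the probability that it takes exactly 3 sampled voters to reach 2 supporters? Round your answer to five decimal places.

0.21261

Y = trial on which the second success occurs; negative binomial, r=2, p=0.433.
P(Y=3) = C(2,1) · p^2 · (1−p)^1
= 2 · 0.18749 · 0.567 = 0.2126125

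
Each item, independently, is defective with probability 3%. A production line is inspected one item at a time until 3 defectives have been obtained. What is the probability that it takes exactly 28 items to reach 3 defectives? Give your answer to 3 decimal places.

Y = trial on which the third success occurs; negative binomial, r=3, p=0.03.
P(Y=28) = C(27,2) · p^3 · (1−p)^25
= 351 · 2.7e-05 · 0.46697 = 0.00443

0.004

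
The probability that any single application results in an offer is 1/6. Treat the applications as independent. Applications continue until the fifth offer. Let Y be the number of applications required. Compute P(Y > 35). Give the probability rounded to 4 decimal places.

0.2843

Needing more than 35 applications ⇔ fewer than 5 successes in the first 35. With X ~ Binomial(35, 0.166667), P(Y > 35) = P(X ≤ 4).
  k=0: C(35,0)·0.166667^0·0.833333^35 = 0.001693
  k=1: C(35,1)·0.166667^1·0.833333^34 = 0.011851
  k=2: C(35,2)·0.166667^2·0.833333^33 = 0.040293
  k=3: C(35,3)·0.166667^3·0.833333^32 = 0.088645
  k=4: C(35,4)·0.166667^4·0.833333^31 = 0.141833
P(X ≤ 4) = 0.284315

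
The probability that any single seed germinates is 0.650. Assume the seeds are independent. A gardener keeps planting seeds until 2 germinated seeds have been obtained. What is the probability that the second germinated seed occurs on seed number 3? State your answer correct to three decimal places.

0.296

Y = trial on which the second success occurs; negative binomial, r=2, p=0.65.
P(Y=3) = C(2,1) · p^2 · (1−p)^1
= 2 · 0.4225 · 0.35 = 0.29575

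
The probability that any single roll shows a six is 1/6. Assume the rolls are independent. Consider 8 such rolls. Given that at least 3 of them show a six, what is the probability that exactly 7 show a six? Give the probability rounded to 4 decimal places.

0.0002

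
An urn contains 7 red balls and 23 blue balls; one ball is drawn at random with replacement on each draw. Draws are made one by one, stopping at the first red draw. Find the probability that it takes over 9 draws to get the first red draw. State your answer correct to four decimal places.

Y = number of draws to the first success; geometric, p = 0.233333.
P(Y > 9) = P(first 9 all fail) = (1−p)^9 = 0.091508

0.0915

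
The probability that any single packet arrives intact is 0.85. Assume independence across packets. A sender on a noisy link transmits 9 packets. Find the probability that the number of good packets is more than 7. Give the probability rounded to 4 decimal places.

X ~ Binomial(9, 0.85); P(X ≥ 8) = Σ C(9,k) p^k (1−p)^(9−k) over k:
  k=8: C(9,8)·0.85^8·0.15^1 = 0.367862
  k=9: C(9,9)·0.85^9·0.15^0 = 0.231617
Total = 0.599479

0.5995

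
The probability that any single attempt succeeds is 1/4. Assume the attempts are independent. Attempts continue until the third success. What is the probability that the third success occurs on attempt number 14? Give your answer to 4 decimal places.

Y = trial on which the third success occurs; negative binomial, r=3, p=0.25.
P(Y=14) = C(13,2) · p^3 · (1−p)^11
= 78 · 0.015625 · 0.042235 = 0.051474

0.0515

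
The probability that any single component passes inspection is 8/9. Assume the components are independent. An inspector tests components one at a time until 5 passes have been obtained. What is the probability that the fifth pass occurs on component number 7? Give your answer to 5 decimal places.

0.10276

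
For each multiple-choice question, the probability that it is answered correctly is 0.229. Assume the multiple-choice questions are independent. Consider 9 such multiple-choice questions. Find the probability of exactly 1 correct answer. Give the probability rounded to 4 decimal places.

0.2573

X ~ Binomial(n=9, p=0.229).
P(X=1) = C(9,1) · p^1 · (1−p)^8
= 9 · 0.229 · 0.12486 = 0.257343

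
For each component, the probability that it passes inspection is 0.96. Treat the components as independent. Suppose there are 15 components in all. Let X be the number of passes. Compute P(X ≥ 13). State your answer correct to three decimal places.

X ~ Binomial(15, 0.96); P(X ≥ 13) = Σ C(15,k) p^k (1−p)^(15−k) over k:
  k=13: C(15,13)·0.96^13·0.04^2 = 0.09882
  k=14: C(15,14)·0.96^14·0.04^1 = 0.33880
  k=15: C(15,15)·0.96^15·0.04^0 = 0.54209
Total = 0.97971

0.980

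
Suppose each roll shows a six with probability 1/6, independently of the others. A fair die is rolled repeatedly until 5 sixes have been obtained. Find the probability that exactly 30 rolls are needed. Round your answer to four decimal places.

0.0320

Y = trial on which the fifth success occurs; negative binomial, r=5, p=0.166667.
P(Y=30) = C(29,4) · p^5 · (1−p)^25
= 23751 · 0.0001286 · 0.010483 = 0.032018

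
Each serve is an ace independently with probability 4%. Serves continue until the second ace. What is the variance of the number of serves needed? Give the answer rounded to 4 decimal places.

1200.0000

Y = total serves until the second success; negative binomial with r=2, p=0.04.
Var(Y) = r(1−p)/p² = 2·0.96 / 0.04² = 1200.000000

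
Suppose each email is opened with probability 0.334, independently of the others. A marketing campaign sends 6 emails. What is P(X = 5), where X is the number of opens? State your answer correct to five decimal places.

0.01661

X ~ Binomial(n=6, p=0.334).
P(X=5) = C(6,5) · p^5 · (1−p)^1
= 6 · 0.0041565 · 0.666 = 0.0166095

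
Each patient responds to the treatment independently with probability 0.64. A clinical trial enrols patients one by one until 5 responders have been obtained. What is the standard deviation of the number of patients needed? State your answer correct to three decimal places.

2.096

Y = total patients until the fifth success; negative binomial with r=5, p=0.64.
SD(Y) = √[r(1−p)/p²] = √(4.39453) = 2.09631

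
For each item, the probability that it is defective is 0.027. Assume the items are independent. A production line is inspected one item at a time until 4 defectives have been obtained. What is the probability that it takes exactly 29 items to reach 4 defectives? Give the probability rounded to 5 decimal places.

Y = trial on which the fourth success occurs; negative binomial, r=4, p=0.027.
P(Y=29) = C(28,3) · p^4 · (1−p)^25
= 3276 · 5.3144e-07 · 0.50445 = 0.0008783

0.00088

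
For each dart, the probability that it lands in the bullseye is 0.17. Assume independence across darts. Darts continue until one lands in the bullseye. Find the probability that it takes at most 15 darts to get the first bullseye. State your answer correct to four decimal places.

0.9389

Y = number of darts to the first success; geometric, p = 0.17.
P(Y ≤ 15) = 1 − (1−p)^15 = 1 − 0.061118 = 0.938882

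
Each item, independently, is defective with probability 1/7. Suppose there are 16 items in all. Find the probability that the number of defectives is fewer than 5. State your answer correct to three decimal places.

X ~ Binomial(16, 0.142857); P(X ≤ 4) = Σ C(16,k) p^k (1−p)^(16−k) over k:
  k=0: C(16,0)·0.142857^0·0.857143^16 = 0.08489
  k=1: C(16,1)·0.142857^1·0.857143^15 = 0.22637
  k=2: C(16,2)·0.142857^2·0.857143^14 = 0.28296
  k=3: C(16,3)·0.142857^3·0.857143^13 = 0.22008
  k=4: C(16,4)·0.142857^4·0.857143^12 = 0.11921
Total = 0.93352

0.934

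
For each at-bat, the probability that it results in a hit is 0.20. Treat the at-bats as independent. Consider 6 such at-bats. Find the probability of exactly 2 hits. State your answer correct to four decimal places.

0.2458

X ~ Binomial(n=6, p=0.20).
P(X=2) = C(6,2) · p^2 · (1−p)^4
= 15 · 0.04 · 0.4096 = 0.245760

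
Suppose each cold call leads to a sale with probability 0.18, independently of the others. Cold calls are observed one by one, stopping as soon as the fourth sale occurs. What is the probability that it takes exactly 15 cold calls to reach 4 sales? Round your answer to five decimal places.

Y = trial on which the fourth success occurs; negative binomial, r=4, p=0.18.
P(Y=15) = C(14,3) · p^4 · (1−p)^11
= 364 · 0.0010498 · 0.11271 = 0.0430669

0.04307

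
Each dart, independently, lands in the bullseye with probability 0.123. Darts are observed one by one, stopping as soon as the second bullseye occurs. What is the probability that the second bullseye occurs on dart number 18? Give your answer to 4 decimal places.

0.0315

Y = trial on which the second success occurs; negative binomial, r=2, p=0.123.
P(Y=18) = C(17,1) · p^2 · (1−p)^16
= 17 · 0.015129 · 0.12246 = 0.031496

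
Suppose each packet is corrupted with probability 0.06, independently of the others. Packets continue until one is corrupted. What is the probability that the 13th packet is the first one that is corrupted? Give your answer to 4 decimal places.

0.0286

Geometric (trials to first success), p = 0.06.
P(Y = 13) = (1−p)^12 · p = 0.47592 · 0.06 = 0.028555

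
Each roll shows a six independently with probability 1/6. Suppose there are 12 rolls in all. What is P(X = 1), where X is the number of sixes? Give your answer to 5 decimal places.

0.26918

X ~ Binomial(n=12, p=0.166667).
P(X=1) = C(12,1) · p^1 · (1−p)^11
= 12 · 0.16667 · 0.13459 = 0.2691760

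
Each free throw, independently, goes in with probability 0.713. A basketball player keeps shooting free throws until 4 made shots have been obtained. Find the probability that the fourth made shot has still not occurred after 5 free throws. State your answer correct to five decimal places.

Needing more than 5 free throws ⇔ fewer than 4 successes in the first 5. With X ~ Binomial(5, 0.713), P(Y > 5) = P(X ≤ 3).
  k=0: C(5,0)·0.713^0·0.287^5 = 0.0019472
  k=1: C(5,1)·0.713^1·0.287^4 = 0.0241873
  k=2: C(5,2)·0.713^2·0.287^3 = 0.1201779
  k=3: C(5,3)·0.713^3·0.287^2 = 0.2985605
P(X ≤ 3) = 0.4448729

0.44487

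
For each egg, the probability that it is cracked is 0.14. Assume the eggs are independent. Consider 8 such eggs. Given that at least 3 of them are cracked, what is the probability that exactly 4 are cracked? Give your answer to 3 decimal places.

X ~ Binomial(8, 0.14). Want P(X=4 | X≥3) = P(X=4) / P(X≥3).
P(X=4) = C(8,4)·0.14^4·0.86^4 = 0.01471
P(X≥3) = 1 − 0.29922 − 0.38968 − 0.22203 = 0.08908
Ratio = 0.01471 / 0.08908 = 0.16514

0.165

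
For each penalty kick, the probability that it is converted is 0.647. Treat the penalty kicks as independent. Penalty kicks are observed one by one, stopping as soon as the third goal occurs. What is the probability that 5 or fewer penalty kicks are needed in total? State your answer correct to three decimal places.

0.760

Finishing within 5 penalty kicks ⇔ at least 3 successes in the first 5. With X ~ Binomial(5, 0.647), P(Y ≤ 5) = 1 − P(X ≤ 2).
  k=0: C(5,0)·0.647^0·0.353^5 = 0.00548
  k=1: C(5,1)·0.647^1·0.353^4 = 0.05023
  k=2: C(5,2)·0.647^2·0.353^3 = 0.18413
1 − 0.23985 = 0.76015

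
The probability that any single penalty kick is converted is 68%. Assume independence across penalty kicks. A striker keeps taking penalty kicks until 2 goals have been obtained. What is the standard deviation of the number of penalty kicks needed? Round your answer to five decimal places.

Y = total penalty kicks until the second success; negative binomial with r=2, p=0.68.
SD(Y) = √[r(1−p)/p²] = √(1.3840830) = 1.1764706

1.17647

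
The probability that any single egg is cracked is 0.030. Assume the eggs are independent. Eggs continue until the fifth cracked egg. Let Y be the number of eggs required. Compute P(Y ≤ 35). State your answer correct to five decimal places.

0.00372

Finishing within 35 eggs ⇔ at least 5 successes in the first 35. With X ~ Binomial(35, 0.03), P(Y ≤ 35) = 1 − P(X ≤ 4).
  k=0: C(35,0)·0.03^0·0.97^35 = 0.3443584
  k=1: C(35,1)·0.03^1·0.97^34 = 0.3727591
  k=2: C(35,2)·0.03^2·0.97^33 = 0.1959867
  k=3: C(35,3)·0.03^3·0.97^32 = 0.0666759
  k=4: C(35,4)·0.03^4·0.97^31 = 0.0164971
1 − 0.9962773 = 0.0037227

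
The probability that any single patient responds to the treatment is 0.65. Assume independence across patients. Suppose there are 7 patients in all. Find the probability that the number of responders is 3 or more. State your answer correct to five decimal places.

X ~ Binomial(7, 0.65); P(X ≥ 3) = Σ C(7,k) p^k (1−p)^(7−k) over k:
  k=3: C(7,3)·0.65^3·0.35^4 = 0.1442382
  k=4: C(7,4)·0.65^4·0.35^3 = 0.2678709
  k=5: C(7,5)·0.65^5·0.35^2 = 0.2984848
  k=6: C(7,6)·0.65^6·0.35^1 = 0.1847763
  k=7: C(7,7)·0.65^7·0.35^0 = 0.0490223
Total = 0.9443925

0.94439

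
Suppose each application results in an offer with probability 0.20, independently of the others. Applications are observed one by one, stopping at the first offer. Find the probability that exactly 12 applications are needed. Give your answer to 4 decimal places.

Geometric (trials to first success), p = 0.20.
P(Y = 12) = (1−p)^11 · p = 0.085899 · 0.20 = 0.017180

0.0172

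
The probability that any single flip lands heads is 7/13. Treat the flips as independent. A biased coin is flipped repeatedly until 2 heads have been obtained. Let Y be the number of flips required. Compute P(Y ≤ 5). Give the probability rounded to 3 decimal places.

Finishing within 5 flips ⇔ at least 2 successes in the first 5. With X ~ Binomial(5, 0.538462), P(Y ≤ 5) = 1 − P(X ≤ 1).
  k=0: C(5,0)·0.538462^0·0.461538^5 = 0.02094
  k=1: C(5,1)·0.538462^1·0.461538^4 = 0.12217
1 − 0.14311 = 0.85689

0.857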